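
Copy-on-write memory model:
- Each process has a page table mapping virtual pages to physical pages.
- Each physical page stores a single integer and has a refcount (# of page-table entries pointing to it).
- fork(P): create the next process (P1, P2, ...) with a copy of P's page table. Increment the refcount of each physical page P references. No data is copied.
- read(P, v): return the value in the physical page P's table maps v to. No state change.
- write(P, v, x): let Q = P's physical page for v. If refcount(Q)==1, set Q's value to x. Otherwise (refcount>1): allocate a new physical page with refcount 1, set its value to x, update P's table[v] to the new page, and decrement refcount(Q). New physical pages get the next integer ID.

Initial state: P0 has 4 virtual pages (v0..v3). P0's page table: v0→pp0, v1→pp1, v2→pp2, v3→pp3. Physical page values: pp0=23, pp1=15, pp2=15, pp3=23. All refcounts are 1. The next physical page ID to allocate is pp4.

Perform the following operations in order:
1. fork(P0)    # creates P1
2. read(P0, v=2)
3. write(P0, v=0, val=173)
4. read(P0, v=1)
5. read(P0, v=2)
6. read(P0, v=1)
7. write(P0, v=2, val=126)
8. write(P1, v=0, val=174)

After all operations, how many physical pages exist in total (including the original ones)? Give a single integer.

Op 1: fork(P0) -> P1. 4 ppages; refcounts: pp0:2 pp1:2 pp2:2 pp3:2
Op 2: read(P0, v2) -> 15. No state change.
Op 3: write(P0, v0, 173). refcount(pp0)=2>1 -> COPY to pp4. 5 ppages; refcounts: pp0:1 pp1:2 pp2:2 pp3:2 pp4:1
Op 4: read(P0, v1) -> 15. No state change.
Op 5: read(P0, v2) -> 15. No state change.
Op 6: read(P0, v1) -> 15. No state change.
Op 7: write(P0, v2, 126). refcount(pp2)=2>1 -> COPY to pp5. 6 ppages; refcounts: pp0:1 pp1:2 pp2:1 pp3:2 pp4:1 pp5:1
Op 8: write(P1, v0, 174). refcount(pp0)=1 -> write in place. 6 ppages; refcounts: pp0:1 pp1:2 pp2:1 pp3:2 pp4:1 pp5:1

Answer: 6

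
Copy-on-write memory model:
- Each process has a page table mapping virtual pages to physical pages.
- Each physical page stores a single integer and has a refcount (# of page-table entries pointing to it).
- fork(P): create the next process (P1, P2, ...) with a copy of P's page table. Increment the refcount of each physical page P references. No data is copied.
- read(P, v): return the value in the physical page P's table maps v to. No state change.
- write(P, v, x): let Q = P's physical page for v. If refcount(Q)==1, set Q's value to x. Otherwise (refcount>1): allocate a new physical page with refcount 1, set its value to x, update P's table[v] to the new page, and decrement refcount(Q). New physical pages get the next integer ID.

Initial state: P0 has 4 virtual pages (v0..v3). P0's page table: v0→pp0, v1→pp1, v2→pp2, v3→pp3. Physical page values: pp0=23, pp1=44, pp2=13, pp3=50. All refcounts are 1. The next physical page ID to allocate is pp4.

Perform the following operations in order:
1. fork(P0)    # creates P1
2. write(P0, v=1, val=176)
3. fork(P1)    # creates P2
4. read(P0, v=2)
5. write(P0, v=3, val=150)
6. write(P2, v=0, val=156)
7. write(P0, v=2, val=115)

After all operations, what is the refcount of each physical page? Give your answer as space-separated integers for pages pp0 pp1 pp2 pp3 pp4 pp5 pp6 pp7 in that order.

Answer: 2 2 2 2 1 1 1 1

Derivation:
Op 1: fork(P0) -> P1. 4 ppages; refcounts: pp0:2 pp1:2 pp2:2 pp3:2
Op 2: write(P0, v1, 176). refcount(pp1)=2>1 -> COPY to pp4. 5 ppages; refcounts: pp0:2 pp1:1 pp2:2 pp3:2 pp4:1
Op 3: fork(P1) -> P2. 5 ppages; refcounts: pp0:3 pp1:2 pp2:3 pp3:3 pp4:1
Op 4: read(P0, v2) -> 13. No state change.
Op 5: write(P0, v3, 150). refcount(pp3)=3>1 -> COPY to pp5. 6 ppages; refcounts: pp0:3 pp1:2 pp2:3 pp3:2 pp4:1 pp5:1
Op 6: write(P2, v0, 156). refcount(pp0)=3>1 -> COPY to pp6. 7 ppages; refcounts: pp0:2 pp1:2 pp2:3 pp3:2 pp4:1 pp5:1 pp6:1
Op 7: write(P0, v2, 115). refcount(pp2)=3>1 -> COPY to pp7. 8 ppages; refcounts: pp0:2 pp1:2 pp2:2 pp3:2 pp4:1 pp5:1 pp6:1 pp7:1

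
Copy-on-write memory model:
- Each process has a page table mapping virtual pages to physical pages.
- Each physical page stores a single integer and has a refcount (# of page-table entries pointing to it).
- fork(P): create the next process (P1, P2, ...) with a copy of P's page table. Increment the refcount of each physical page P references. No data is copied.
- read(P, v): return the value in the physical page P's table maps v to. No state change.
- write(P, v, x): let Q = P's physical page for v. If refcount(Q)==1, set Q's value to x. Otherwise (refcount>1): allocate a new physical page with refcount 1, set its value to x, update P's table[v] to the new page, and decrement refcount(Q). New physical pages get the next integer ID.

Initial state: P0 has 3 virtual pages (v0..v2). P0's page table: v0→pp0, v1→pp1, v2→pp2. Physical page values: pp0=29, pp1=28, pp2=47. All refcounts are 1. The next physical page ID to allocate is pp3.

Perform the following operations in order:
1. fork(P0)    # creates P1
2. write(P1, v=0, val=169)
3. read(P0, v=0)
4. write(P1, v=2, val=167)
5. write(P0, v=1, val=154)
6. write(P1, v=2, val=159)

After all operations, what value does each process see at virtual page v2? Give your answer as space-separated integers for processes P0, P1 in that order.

Answer: 47 159

Derivation:
Op 1: fork(P0) -> P1. 3 ppages; refcounts: pp0:2 pp1:2 pp2:2
Op 2: write(P1, v0, 169). refcount(pp0)=2>1 -> COPY to pp3. 4 ppages; refcounts: pp0:1 pp1:2 pp2:2 pp3:1
Op 3: read(P0, v0) -> 29. No state change.
Op 4: write(P1, v2, 167). refcount(pp2)=2>1 -> COPY to pp4. 5 ppages; refcounts: pp0:1 pp1:2 pp2:1 pp3:1 pp4:1
Op 5: write(P0, v1, 154). refcount(pp1)=2>1 -> COPY to pp5. 6 ppages; refcounts: pp0:1 pp1:1 pp2:1 pp3:1 pp4:1 pp5:1
Op 6: write(P1, v2, 159). refcount(pp4)=1 -> write in place. 6 ppages; refcounts: pp0:1 pp1:1 pp2:1 pp3:1 pp4:1 pp5:1
P0: v2 -> pp2 = 47
P1: v2 -> pp4 = 159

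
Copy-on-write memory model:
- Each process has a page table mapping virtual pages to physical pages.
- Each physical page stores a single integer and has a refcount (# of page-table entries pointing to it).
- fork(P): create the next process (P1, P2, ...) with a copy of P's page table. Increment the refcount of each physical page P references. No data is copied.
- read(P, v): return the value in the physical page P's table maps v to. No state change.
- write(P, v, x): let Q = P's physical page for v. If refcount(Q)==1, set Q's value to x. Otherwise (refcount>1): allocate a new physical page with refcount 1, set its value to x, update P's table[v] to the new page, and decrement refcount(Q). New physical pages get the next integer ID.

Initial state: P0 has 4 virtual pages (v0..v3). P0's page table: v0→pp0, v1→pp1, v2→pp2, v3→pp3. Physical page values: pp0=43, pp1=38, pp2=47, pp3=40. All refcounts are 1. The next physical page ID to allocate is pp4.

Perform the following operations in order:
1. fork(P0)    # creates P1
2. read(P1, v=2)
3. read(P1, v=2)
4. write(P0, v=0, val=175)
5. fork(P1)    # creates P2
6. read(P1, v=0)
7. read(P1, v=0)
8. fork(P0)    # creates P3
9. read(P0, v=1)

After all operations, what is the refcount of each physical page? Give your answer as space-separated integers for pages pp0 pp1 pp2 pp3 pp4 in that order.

Op 1: fork(P0) -> P1. 4 ppages; refcounts: pp0:2 pp1:2 pp2:2 pp3:2
Op 2: read(P1, v2) -> 47. No state change.
Op 3: read(P1, v2) -> 47. No state change.
Op 4: write(P0, v0, 175). refcount(pp0)=2>1 -> COPY to pp4. 5 ppages; refcounts: pp0:1 pp1:2 pp2:2 pp3:2 pp4:1
Op 5: fork(P1) -> P2. 5 ppages; refcounts: pp0:2 pp1:3 pp2:3 pp3:3 pp4:1
Op 6: read(P1, v0) -> 43. No state change.
Op 7: read(P1, v0) -> 43. No state change.
Op 8: fork(P0) -> P3. 5 ppages; refcounts: pp0:2 pp1:4 pp2:4 pp3:4 pp4:2
Op 9: read(P0, v1) -> 38. No state change.

Answer: 2 4 4 4 2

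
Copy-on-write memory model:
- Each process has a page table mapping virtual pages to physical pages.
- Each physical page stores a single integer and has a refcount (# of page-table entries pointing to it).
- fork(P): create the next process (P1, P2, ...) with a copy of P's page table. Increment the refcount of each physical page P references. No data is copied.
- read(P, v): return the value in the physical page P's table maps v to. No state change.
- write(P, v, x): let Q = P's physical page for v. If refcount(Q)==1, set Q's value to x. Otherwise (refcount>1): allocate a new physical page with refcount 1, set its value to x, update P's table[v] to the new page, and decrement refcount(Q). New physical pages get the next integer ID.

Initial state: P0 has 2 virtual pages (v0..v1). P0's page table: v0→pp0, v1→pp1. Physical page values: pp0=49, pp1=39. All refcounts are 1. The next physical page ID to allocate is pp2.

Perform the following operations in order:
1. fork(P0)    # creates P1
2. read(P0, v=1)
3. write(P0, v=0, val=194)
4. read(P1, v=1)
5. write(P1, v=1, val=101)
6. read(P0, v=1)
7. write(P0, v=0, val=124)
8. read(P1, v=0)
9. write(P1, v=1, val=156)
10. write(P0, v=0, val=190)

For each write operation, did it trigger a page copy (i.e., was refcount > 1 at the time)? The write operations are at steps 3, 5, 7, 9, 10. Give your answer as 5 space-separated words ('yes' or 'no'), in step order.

Op 1: fork(P0) -> P1. 2 ppages; refcounts: pp0:2 pp1:2
Op 2: read(P0, v1) -> 39. No state change.
Op 3: write(P0, v0, 194). refcount(pp0)=2>1 -> COPY to pp2. 3 ppages; refcounts: pp0:1 pp1:2 pp2:1
Op 4: read(P1, v1) -> 39. No state change.
Op 5: write(P1, v1, 101). refcount(pp1)=2>1 -> COPY to pp3. 4 ppages; refcounts: pp0:1 pp1:1 pp2:1 pp3:1
Op 6: read(P0, v1) -> 39. No state change.
Op 7: write(P0, v0, 124). refcount(pp2)=1 -> write in place. 4 ppages; refcounts: pp0:1 pp1:1 pp2:1 pp3:1
Op 8: read(P1, v0) -> 49. No state change.
Op 9: write(P1, v1, 156). refcount(pp3)=1 -> write in place. 4 ppages; refcounts: pp0:1 pp1:1 pp2:1 pp3:1
Op 10: write(P0, v0, 190). refcount(pp2)=1 -> write in place. 4 ppages; refcounts: pp0:1 pp1:1 pp2:1 pp3:1

yes yes no no no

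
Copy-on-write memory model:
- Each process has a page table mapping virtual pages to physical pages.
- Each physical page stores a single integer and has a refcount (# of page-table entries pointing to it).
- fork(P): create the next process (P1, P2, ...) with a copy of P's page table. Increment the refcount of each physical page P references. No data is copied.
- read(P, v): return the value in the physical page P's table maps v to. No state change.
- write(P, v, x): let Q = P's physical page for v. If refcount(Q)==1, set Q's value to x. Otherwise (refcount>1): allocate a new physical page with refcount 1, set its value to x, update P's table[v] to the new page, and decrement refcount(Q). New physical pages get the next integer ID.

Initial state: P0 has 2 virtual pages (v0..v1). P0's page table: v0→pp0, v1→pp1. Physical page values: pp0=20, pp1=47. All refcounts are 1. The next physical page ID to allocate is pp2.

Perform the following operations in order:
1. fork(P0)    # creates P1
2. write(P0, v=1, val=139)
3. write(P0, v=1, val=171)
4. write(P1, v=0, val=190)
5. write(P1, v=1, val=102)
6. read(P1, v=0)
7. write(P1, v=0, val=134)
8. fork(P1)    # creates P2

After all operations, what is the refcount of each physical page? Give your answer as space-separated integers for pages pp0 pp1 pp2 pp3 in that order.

Op 1: fork(P0) -> P1. 2 ppages; refcounts: pp0:2 pp1:2
Op 2: write(P0, v1, 139). refcount(pp1)=2>1 -> COPY to pp2. 3 ppages; refcounts: pp0:2 pp1:1 pp2:1
Op 3: write(P0, v1, 171). refcount(pp2)=1 -> write in place. 3 ppages; refcounts: pp0:2 pp1:1 pp2:1
Op 4: write(P1, v0, 190). refcount(pp0)=2>1 -> COPY to pp3. 4 ppages; refcounts: pp0:1 pp1:1 pp2:1 pp3:1
Op 5: write(P1, v1, 102). refcount(pp1)=1 -> write in place. 4 ppages; refcounts: pp0:1 pp1:1 pp2:1 pp3:1
Op 6: read(P1, v0) -> 190. No state change.
Op 7: write(P1, v0, 134). refcount(pp3)=1 -> write in place. 4 ppages; refcounts: pp0:1 pp1:1 pp2:1 pp3:1
Op 8: fork(P1) -> P2. 4 ppages; refcounts: pp0:1 pp1:2 pp2:1 pp3:2

Answer: 1 2 1 2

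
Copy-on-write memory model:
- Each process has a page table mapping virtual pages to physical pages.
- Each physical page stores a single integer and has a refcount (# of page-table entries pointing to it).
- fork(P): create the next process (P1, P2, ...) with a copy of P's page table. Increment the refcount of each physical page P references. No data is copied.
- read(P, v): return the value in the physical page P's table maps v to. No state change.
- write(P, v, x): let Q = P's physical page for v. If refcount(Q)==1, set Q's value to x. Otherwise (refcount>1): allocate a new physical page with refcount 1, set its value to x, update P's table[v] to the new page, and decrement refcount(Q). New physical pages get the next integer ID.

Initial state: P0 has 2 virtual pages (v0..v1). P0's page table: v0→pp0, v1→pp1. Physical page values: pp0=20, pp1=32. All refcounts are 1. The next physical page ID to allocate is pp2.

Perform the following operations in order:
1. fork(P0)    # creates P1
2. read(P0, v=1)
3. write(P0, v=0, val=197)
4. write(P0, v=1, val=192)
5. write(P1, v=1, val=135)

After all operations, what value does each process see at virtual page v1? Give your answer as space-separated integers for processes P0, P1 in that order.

Op 1: fork(P0) -> P1. 2 ppages; refcounts: pp0:2 pp1:2
Op 2: read(P0, v1) -> 32. No state change.
Op 3: write(P0, v0, 197). refcount(pp0)=2>1 -> COPY to pp2. 3 ppages; refcounts: pp0:1 pp1:2 pp2:1
Op 4: write(P0, v1, 192). refcount(pp1)=2>1 -> COPY to pp3. 4 ppages; refcounts: pp0:1 pp1:1 pp2:1 pp3:1
Op 5: write(P1, v1, 135). refcount(pp1)=1 -> write in place. 4 ppages; refcounts: pp0:1 pp1:1 pp2:1 pp3:1
P0: v1 -> pp3 = 192
P1: v1 -> pp1 = 135

Answer: 192 135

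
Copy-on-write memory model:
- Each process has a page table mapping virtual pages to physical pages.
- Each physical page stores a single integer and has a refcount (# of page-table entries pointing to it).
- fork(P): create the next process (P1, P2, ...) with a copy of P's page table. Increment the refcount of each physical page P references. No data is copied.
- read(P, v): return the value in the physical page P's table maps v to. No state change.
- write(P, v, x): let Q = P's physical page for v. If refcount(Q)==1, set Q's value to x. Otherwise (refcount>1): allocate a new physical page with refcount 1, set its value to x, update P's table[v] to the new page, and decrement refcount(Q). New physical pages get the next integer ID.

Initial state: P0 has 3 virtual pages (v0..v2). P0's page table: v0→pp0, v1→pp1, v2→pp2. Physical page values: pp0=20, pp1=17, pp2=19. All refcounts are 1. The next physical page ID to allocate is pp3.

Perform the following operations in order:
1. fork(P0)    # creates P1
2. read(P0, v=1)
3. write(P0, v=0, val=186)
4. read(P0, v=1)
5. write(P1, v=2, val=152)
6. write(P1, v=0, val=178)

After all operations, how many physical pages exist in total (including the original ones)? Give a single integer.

Op 1: fork(P0) -> P1. 3 ppages; refcounts: pp0:2 pp1:2 pp2:2
Op 2: read(P0, v1) -> 17. No state change.
Op 3: write(P0, v0, 186). refcount(pp0)=2>1 -> COPY to pp3. 4 ppages; refcounts: pp0:1 pp1:2 pp2:2 pp3:1
Op 4: read(P0, v1) -> 17. No state change.
Op 5: write(P1, v2, 152). refcount(pp2)=2>1 -> COPY to pp4. 5 ppages; refcounts: pp0:1 pp1:2 pp2:1 pp3:1 pp4:1
Op 6: write(P1, v0, 178). refcount(pp0)=1 -> write in place. 5 ppages; refcounts: pp0:1 pp1:2 pp2:1 pp3:1 pp4:1

Answer: 5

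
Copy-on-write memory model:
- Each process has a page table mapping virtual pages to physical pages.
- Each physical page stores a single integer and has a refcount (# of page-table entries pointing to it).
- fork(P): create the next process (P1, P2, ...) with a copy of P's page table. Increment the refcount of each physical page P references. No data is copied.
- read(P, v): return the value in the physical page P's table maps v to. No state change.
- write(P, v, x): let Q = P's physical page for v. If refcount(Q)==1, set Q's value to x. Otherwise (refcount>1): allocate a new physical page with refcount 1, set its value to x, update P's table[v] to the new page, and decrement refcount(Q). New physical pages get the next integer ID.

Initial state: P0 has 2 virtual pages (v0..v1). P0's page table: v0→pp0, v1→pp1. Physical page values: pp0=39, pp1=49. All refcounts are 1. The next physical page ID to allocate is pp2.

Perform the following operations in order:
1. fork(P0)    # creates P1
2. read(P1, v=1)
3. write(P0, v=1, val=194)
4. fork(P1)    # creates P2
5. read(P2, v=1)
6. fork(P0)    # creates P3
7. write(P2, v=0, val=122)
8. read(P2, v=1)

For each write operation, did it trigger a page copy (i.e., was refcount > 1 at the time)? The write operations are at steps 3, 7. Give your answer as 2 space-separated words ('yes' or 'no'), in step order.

Op 1: fork(P0) -> P1. 2 ppages; refcounts: pp0:2 pp1:2
Op 2: read(P1, v1) -> 49. No state change.
Op 3: write(P0, v1, 194). refcount(pp1)=2>1 -> COPY to pp2. 3 ppages; refcounts: pp0:2 pp1:1 pp2:1
Op 4: fork(P1) -> P2. 3 ppages; refcounts: pp0:3 pp1:2 pp2:1
Op 5: read(P2, v1) -> 49. No state change.
Op 6: fork(P0) -> P3. 3 ppages; refcounts: pp0:4 pp1:2 pp2:2
Op 7: write(P2, v0, 122). refcount(pp0)=4>1 -> COPY to pp3. 4 ppages; refcounts: pp0:3 pp1:2 pp2:2 pp3:1
Op 8: read(P2, v1) -> 49. No state change.

yes yes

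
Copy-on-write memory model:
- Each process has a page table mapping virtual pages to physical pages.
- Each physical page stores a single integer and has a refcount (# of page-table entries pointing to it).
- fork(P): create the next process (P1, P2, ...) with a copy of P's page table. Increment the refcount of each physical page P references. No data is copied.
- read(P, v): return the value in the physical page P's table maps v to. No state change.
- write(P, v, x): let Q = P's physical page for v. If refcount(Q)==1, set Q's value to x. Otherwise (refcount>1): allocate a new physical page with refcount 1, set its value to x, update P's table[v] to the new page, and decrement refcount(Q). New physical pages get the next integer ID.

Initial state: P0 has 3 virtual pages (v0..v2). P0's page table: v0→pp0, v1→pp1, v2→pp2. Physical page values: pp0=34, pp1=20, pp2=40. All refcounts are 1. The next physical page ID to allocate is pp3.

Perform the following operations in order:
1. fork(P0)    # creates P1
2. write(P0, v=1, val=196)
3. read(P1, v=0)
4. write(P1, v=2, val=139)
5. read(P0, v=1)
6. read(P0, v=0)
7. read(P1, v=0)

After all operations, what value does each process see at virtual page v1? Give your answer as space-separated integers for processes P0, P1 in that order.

Op 1: fork(P0) -> P1. 3 ppages; refcounts: pp0:2 pp1:2 pp2:2
Op 2: write(P0, v1, 196). refcount(pp1)=2>1 -> COPY to pp3. 4 ppages; refcounts: pp0:2 pp1:1 pp2:2 pp3:1
Op 3: read(P1, v0) -> 34. No state change.
Op 4: write(P1, v2, 139). refcount(pp2)=2>1 -> COPY to pp4. 5 ppages; refcounts: pp0:2 pp1:1 pp2:1 pp3:1 pp4:1
Op 5: read(P0, v1) -> 196. No state change.
Op 6: read(P0, v0) -> 34. No state change.
Op 7: read(P1, v0) -> 34. No state change.
P0: v1 -> pp3 = 196
P1: v1 -> pp1 = 20

Answer: 196 20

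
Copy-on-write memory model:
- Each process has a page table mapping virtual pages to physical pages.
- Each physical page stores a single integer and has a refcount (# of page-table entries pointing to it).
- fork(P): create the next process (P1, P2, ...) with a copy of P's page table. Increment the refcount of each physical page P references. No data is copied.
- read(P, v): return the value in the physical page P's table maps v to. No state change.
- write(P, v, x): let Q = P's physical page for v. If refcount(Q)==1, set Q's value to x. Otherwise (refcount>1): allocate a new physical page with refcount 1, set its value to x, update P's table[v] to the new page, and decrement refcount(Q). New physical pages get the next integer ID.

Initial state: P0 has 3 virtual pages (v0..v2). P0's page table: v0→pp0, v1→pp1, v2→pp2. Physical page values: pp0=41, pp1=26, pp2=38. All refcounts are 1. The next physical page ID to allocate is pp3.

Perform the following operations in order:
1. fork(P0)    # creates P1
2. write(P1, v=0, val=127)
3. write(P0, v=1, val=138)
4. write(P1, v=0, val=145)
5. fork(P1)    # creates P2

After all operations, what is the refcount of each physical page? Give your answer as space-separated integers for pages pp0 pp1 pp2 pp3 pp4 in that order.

Answer: 1 2 3 2 1

Derivation:
Op 1: fork(P0) -> P1. 3 ppages; refcounts: pp0:2 pp1:2 pp2:2
Op 2: write(P1, v0, 127). refcount(pp0)=2>1 -> COPY to pp3. 4 ppages; refcounts: pp0:1 pp1:2 pp2:2 pp3:1
Op 3: write(P0, v1, 138). refcount(pp1)=2>1 -> COPY to pp4. 5 ppages; refcounts: pp0:1 pp1:1 pp2:2 pp3:1 pp4:1
Op 4: write(P1, v0, 145). refcount(pp3)=1 -> write in place. 5 ppages; refcounts: pp0:1 pp1:1 pp2:2 pp3:1 pp4:1
Op 5: fork(P1) -> P2. 5 ppages; refcounts: pp0:1 pp1:2 pp2:3 pp3:2 pp4:1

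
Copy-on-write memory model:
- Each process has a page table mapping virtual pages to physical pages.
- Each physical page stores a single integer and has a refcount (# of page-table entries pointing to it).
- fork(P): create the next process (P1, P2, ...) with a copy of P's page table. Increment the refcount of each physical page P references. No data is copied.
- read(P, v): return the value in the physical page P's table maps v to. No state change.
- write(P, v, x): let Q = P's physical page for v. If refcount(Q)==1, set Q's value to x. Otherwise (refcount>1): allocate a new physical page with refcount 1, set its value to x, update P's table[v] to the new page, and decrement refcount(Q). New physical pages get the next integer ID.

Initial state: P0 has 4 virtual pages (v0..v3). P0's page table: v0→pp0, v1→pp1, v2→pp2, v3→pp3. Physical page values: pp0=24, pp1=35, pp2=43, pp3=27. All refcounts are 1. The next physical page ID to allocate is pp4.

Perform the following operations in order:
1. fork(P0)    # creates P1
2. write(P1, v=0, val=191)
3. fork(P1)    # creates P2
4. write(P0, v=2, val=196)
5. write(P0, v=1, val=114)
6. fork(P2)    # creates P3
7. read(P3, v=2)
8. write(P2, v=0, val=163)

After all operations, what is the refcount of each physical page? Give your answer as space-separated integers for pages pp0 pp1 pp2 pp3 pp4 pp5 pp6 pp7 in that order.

Answer: 1 3 3 4 2 1 1 1

Derivation:
Op 1: fork(P0) -> P1. 4 ppages; refcounts: pp0:2 pp1:2 pp2:2 pp3:2
Op 2: write(P1, v0, 191). refcount(pp0)=2>1 -> COPY to pp4. 5 ppages; refcounts: pp0:1 pp1:2 pp2:2 pp3:2 pp4:1
Op 3: fork(P1) -> P2. 5 ppages; refcounts: pp0:1 pp1:3 pp2:3 pp3:3 pp4:2
Op 4: write(P0, v2, 196). refcount(pp2)=3>1 -> COPY to pp5. 6 ppages; refcounts: pp0:1 pp1:3 pp2:2 pp3:3 pp4:2 pp5:1
Op 5: write(P0, v1, 114). refcount(pp1)=3>1 -> COPY to pp6. 7 ppages; refcounts: pp0:1 pp1:2 pp2:2 pp3:3 pp4:2 pp5:1 pp6:1
Op 6: fork(P2) -> P3. 7 ppages; refcounts: pp0:1 pp1:3 pp2:3 pp3:4 pp4:3 pp5:1 pp6:1
Op 7: read(P3, v2) -> 43. No state change.
Op 8: write(P2, v0, 163). refcount(pp4)=3>1 -> COPY to pp7. 8 ppages; refcounts: pp0:1 pp1:3 pp2:3 pp3:4 pp4:2 pp5:1 pp6:1 pp7:1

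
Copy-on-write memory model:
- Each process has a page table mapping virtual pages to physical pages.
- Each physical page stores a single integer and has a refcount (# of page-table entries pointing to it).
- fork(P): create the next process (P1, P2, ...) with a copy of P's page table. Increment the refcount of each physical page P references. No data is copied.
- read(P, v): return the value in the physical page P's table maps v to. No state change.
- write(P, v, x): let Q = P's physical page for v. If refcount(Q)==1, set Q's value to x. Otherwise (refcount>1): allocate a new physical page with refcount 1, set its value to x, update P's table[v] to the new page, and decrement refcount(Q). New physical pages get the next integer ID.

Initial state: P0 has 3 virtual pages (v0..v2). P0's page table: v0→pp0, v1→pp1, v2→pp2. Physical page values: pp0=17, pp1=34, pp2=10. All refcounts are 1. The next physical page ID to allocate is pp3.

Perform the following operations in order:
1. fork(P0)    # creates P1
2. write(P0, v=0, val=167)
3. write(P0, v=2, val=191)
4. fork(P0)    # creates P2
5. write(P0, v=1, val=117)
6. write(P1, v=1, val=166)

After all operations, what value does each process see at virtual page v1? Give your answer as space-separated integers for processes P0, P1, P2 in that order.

Op 1: fork(P0) -> P1. 3 ppages; refcounts: pp0:2 pp1:2 pp2:2
Op 2: write(P0, v0, 167). refcount(pp0)=2>1 -> COPY to pp3. 4 ppages; refcounts: pp0:1 pp1:2 pp2:2 pp3:1
Op 3: write(P0, v2, 191). refcount(pp2)=2>1 -> COPY to pp4. 5 ppages; refcounts: pp0:1 pp1:2 pp2:1 pp3:1 pp4:1
Op 4: fork(P0) -> P2. 5 ppages; refcounts: pp0:1 pp1:3 pp2:1 pp3:2 pp4:2
Op 5: write(P0, v1, 117). refcount(pp1)=3>1 -> COPY to pp5. 6 ppages; refcounts: pp0:1 pp1:2 pp2:1 pp3:2 pp4:2 pp5:1
Op 6: write(P1, v1, 166). refcount(pp1)=2>1 -> COPY to pp6. 7 ppages; refcounts: pp0:1 pp1:1 pp2:1 pp3:2 pp4:2 pp5:1 pp6:1
P0: v1 -> pp5 = 117
P1: v1 -> pp6 = 166
P2: v1 -> pp1 = 34

Answer: 117 166 34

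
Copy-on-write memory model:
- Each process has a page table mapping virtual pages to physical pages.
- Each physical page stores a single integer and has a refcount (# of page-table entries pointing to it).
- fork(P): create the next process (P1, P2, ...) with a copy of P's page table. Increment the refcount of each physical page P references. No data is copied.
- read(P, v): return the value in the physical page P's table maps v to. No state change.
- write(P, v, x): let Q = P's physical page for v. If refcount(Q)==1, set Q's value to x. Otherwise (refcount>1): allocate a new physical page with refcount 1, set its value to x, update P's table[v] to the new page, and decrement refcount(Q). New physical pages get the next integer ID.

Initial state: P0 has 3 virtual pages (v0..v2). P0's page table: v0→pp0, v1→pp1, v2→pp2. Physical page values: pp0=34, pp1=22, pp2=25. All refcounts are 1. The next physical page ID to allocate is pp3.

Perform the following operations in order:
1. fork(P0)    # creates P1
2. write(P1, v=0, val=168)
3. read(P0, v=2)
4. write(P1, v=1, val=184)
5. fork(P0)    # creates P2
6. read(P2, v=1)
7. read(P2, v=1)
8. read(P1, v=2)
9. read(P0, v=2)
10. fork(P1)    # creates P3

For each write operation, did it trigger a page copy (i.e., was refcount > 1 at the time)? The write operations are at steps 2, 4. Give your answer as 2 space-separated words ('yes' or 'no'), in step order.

Op 1: fork(P0) -> P1. 3 ppages; refcounts: pp0:2 pp1:2 pp2:2
Op 2: write(P1, v0, 168). refcount(pp0)=2>1 -> COPY to pp3. 4 ppages; refcounts: pp0:1 pp1:2 pp2:2 pp3:1
Op 3: read(P0, v2) -> 25. No state change.
Op 4: write(P1, v1, 184). refcount(pp1)=2>1 -> COPY to pp4. 5 ppages; refcounts: pp0:1 pp1:1 pp2:2 pp3:1 pp4:1
Op 5: fork(P0) -> P2. 5 ppages; refcounts: pp0:2 pp1:2 pp2:3 pp3:1 pp4:1
Op 6: read(P2, v1) -> 22. No state change.
Op 7: read(P2, v1) -> 22. No state change.
Op 8: read(P1, v2) -> 25. No state change.
Op 9: read(P0, v2) -> 25. No state change.
Op 10: fork(P1) -> P3. 5 ppages; refcounts: pp0:2 pp1:2 pp2:4 pp3:2 pp4:2

yes yes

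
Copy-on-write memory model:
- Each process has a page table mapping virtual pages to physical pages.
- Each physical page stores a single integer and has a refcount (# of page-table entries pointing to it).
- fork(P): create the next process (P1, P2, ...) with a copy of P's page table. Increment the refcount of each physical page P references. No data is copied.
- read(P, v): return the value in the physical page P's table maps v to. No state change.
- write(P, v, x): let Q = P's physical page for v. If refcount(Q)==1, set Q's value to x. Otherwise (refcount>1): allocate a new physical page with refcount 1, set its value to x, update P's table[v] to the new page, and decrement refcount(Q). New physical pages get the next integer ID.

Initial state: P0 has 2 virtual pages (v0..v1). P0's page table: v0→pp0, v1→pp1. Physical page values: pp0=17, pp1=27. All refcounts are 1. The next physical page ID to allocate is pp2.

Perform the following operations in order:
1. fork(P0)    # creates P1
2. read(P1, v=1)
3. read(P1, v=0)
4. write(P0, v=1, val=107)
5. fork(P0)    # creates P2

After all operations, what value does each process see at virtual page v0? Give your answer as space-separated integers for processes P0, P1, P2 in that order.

Answer: 17 17 17

Derivation:
Op 1: fork(P0) -> P1. 2 ppages; refcounts: pp0:2 pp1:2
Op 2: read(P1, v1) -> 27. No state change.
Op 3: read(P1, v0) -> 17. No state change.
Op 4: write(P0, v1, 107). refcount(pp1)=2>1 -> COPY to pp2. 3 ppages; refcounts: pp0:2 pp1:1 pp2:1
Op 5: fork(P0) -> P2. 3 ppages; refcounts: pp0:3 pp1:1 pp2:2
P0: v0 -> pp0 = 17
P1: v0 -> pp0 = 17
P2: v0 -> pp0 = 17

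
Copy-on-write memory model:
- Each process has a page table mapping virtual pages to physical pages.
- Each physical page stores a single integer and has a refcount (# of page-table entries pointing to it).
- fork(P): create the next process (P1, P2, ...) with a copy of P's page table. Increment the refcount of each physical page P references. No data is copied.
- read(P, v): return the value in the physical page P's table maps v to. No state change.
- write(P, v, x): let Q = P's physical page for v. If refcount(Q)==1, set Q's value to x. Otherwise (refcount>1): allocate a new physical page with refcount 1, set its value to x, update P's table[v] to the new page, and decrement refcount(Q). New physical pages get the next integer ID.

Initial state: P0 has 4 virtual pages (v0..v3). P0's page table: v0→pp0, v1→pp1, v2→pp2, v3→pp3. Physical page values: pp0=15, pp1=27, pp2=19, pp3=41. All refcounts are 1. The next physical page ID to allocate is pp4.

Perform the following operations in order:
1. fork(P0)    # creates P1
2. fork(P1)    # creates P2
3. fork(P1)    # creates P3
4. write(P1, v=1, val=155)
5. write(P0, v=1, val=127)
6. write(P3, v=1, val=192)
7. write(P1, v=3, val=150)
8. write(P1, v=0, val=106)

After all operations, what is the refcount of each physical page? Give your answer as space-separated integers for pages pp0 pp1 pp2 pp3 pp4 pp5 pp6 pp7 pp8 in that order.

Op 1: fork(P0) -> P1. 4 ppages; refcounts: pp0:2 pp1:2 pp2:2 pp3:2
Op 2: fork(P1) -> P2. 4 ppages; refcounts: pp0:3 pp1:3 pp2:3 pp3:3
Op 3: fork(P1) -> P3. 4 ppages; refcounts: pp0:4 pp1:4 pp2:4 pp3:4
Op 4: write(P1, v1, 155). refcount(pp1)=4>1 -> COPY to pp4. 5 ppages; refcounts: pp0:4 pp1:3 pp2:4 pp3:4 pp4:1
Op 5: write(P0, v1, 127). refcount(pp1)=3>1 -> COPY to pp5. 6 ppages; refcounts: pp0:4 pp1:2 pp2:4 pp3:4 pp4:1 pp5:1
Op 6: write(P3, v1, 192). refcount(pp1)=2>1 -> COPY to pp6. 7 ppages; refcounts: pp0:4 pp1:1 pp2:4 pp3:4 pp4:1 pp5:1 pp6:1
Op 7: write(P1, v3, 150). refcount(pp3)=4>1 -> COPY to pp7. 8 ppages; refcounts: pp0:4 pp1:1 pp2:4 pp3:3 pp4:1 pp5:1 pp6:1 pp7:1
Op 8: write(P1, v0, 106). refcount(pp0)=4>1 -> COPY to pp8. 9 ppages; refcounts: pp0:3 pp1:1 pp2:4 pp3:3 pp4:1 pp5:1 pp6:1 pp7:1 pp8:1

Answer: 3 1 4 3 1 1 1 1 1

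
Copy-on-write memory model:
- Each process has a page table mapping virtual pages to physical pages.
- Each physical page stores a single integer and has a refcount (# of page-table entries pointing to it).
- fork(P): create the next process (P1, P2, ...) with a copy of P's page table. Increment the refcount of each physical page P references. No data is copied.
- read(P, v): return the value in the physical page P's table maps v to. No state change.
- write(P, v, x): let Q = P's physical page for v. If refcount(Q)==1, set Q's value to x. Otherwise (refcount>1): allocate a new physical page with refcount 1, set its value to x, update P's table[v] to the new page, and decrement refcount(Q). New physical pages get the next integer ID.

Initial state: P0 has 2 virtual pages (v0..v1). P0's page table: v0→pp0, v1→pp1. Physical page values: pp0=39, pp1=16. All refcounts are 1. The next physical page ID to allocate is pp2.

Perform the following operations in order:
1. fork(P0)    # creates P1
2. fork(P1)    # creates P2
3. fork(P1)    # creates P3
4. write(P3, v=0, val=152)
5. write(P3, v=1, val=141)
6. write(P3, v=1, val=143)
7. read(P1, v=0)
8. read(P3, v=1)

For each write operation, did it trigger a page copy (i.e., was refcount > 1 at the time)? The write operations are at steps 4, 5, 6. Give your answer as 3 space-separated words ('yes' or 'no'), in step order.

Op 1: fork(P0) -> P1. 2 ppages; refcounts: pp0:2 pp1:2
Op 2: fork(P1) -> P2. 2 ppages; refcounts: pp0:3 pp1:3
Op 3: fork(P1) -> P3. 2 ppages; refcounts: pp0:4 pp1:4
Op 4: write(P3, v0, 152). refcount(pp0)=4>1 -> COPY to pp2. 3 ppages; refcounts: pp0:3 pp1:4 pp2:1
Op 5: write(P3, v1, 141). refcount(pp1)=4>1 -> COPY to pp3. 4 ppages; refcounts: pp0:3 pp1:3 pp2:1 pp3:1
Op 6: write(P3, v1, 143). refcount(pp3)=1 -> write in place. 4 ppages; refcounts: pp0:3 pp1:3 pp2:1 pp3:1
Op 7: read(P1, v0) -> 39. No state change.
Op 8: read(P3, v1) -> 143. No state change.

yes yes no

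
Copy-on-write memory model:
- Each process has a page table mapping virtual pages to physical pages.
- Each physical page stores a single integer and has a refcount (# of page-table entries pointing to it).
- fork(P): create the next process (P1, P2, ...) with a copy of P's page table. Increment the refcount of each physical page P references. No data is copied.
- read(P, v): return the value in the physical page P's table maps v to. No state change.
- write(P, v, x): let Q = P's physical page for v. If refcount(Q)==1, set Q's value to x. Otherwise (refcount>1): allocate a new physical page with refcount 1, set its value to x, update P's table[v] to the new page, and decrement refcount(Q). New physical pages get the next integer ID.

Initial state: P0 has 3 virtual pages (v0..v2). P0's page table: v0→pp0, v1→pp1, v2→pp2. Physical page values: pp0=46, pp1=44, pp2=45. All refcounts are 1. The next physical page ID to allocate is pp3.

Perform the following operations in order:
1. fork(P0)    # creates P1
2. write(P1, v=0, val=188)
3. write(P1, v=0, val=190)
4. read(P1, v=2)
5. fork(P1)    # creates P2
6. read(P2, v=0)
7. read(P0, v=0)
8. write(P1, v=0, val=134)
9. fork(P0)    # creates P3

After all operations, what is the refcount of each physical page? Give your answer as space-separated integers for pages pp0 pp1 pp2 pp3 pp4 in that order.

Answer: 2 4 4 1 1

Derivation:
Op 1: fork(P0) -> P1. 3 ppages; refcounts: pp0:2 pp1:2 pp2:2
Op 2: write(P1, v0, 188). refcount(pp0)=2>1 -> COPY to pp3. 4 ppages; refcounts: pp0:1 pp1:2 pp2:2 pp3:1
Op 3: write(P1, v0, 190). refcount(pp3)=1 -> write in place. 4 ppages; refcounts: pp0:1 pp1:2 pp2:2 pp3:1
Op 4: read(P1, v2) -> 45. No state change.
Op 5: fork(P1) -> P2. 4 ppages; refcounts: pp0:1 pp1:3 pp2:3 pp3:2
Op 6: read(P2, v0) -> 190. No state change.
Op 7: read(P0, v0) -> 46. No state change.
Op 8: write(P1, v0, 134). refcount(pp3)=2>1 -> COPY to pp4. 5 ppages; refcounts: pp0:1 pp1:3 pp2:3 pp3:1 pp4:1
Op 9: fork(P0) -> P3. 5 ppages; refcounts: pp0:2 pp1:4 pp2:4 pp3:1 pp4:1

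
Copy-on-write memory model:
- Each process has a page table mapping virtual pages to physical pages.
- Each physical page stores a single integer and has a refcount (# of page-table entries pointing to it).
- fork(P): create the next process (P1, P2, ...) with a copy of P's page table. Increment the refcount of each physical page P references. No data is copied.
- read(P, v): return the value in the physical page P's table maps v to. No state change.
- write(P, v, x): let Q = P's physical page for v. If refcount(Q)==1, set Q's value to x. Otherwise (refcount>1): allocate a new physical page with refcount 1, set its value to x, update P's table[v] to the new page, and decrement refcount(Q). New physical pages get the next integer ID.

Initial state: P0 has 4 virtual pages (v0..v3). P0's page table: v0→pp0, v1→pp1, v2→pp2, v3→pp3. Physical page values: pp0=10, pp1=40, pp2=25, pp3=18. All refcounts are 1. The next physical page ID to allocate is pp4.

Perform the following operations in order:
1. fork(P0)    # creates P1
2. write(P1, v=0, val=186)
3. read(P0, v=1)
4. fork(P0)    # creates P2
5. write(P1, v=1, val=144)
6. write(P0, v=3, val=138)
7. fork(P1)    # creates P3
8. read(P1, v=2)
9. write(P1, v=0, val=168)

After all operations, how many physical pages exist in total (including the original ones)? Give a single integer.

Op 1: fork(P0) -> P1. 4 ppages; refcounts: pp0:2 pp1:2 pp2:2 pp3:2
Op 2: write(P1, v0, 186). refcount(pp0)=2>1 -> COPY to pp4. 5 ppages; refcounts: pp0:1 pp1:2 pp2:2 pp3:2 pp4:1
Op 3: read(P0, v1) -> 40. No state change.
Op 4: fork(P0) -> P2. 5 ppages; refcounts: pp0:2 pp1:3 pp2:3 pp3:3 pp4:1
Op 5: write(P1, v1, 144). refcount(pp1)=3>1 -> COPY to pp5. 6 ppages; refcounts: pp0:2 pp1:2 pp2:3 pp3:3 pp4:1 pp5:1
Op 6: write(P0, v3, 138). refcount(pp3)=3>1 -> COPY to pp6. 7 ppages; refcounts: pp0:2 pp1:2 pp2:3 pp3:2 pp4:1 pp5:1 pp6:1
Op 7: fork(P1) -> P3. 7 ppages; refcounts: pp0:2 pp1:2 pp2:4 pp3:3 pp4:2 pp5:2 pp6:1
Op 8: read(P1, v2) -> 25. No state change.
Op 9: write(P1, v0, 168). refcount(pp4)=2>1 -> COPY to pp7. 8 ppages; refcounts: pp0:2 pp1:2 pp2:4 pp3:3 pp4:1 pp5:2 pp6:1 pp7:1

Answer: 8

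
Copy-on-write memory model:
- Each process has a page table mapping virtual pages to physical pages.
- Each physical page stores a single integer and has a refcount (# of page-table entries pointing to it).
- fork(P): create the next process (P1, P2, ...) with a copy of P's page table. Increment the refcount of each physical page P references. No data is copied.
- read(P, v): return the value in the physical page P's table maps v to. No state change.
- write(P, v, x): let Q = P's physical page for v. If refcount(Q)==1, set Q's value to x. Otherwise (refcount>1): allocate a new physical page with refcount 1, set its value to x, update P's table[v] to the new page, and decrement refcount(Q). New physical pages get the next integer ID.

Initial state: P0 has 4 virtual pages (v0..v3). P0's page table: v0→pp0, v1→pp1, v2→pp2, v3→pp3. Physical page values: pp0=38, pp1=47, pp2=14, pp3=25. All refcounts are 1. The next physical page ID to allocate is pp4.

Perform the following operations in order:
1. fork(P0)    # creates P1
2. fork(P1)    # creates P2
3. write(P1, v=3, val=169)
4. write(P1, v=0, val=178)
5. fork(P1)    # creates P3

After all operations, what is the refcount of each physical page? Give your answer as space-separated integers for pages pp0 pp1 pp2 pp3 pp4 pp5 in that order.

Answer: 2 4 4 2 2 2

Derivation:
Op 1: fork(P0) -> P1. 4 ppages; refcounts: pp0:2 pp1:2 pp2:2 pp3:2
Op 2: fork(P1) -> P2. 4 ppages; refcounts: pp0:3 pp1:3 pp2:3 pp3:3
Op 3: write(P1, v3, 169). refcount(pp3)=3>1 -> COPY to pp4. 5 ppages; refcounts: pp0:3 pp1:3 pp2:3 pp3:2 pp4:1
Op 4: write(P1, v0, 178). refcount(pp0)=3>1 -> COPY to pp5. 6 ppages; refcounts: pp0:2 pp1:3 pp2:3 pp3:2 pp4:1 pp5:1
Op 5: fork(P1) -> P3. 6 ppages; refcounts: pp0:2 pp1:4 pp2:4 pp3:2 pp4:2 pp5:2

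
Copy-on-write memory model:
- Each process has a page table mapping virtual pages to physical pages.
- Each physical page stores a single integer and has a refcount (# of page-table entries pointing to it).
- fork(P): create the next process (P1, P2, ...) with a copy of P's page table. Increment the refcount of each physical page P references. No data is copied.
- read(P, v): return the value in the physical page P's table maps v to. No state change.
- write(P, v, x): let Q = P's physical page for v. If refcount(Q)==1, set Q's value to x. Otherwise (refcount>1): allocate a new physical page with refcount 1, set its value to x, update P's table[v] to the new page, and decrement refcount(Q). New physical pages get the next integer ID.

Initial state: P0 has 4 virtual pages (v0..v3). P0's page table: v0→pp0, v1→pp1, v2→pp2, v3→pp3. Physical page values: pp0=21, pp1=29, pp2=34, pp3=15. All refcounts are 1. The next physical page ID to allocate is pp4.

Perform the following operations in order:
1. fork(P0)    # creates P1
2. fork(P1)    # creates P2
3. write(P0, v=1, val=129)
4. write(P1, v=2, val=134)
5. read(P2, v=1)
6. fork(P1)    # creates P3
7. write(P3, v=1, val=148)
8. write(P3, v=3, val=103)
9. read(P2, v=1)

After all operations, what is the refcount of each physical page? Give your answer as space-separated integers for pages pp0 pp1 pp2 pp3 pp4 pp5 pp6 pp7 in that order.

Op 1: fork(P0) -> P1. 4 ppages; refcounts: pp0:2 pp1:2 pp2:2 pp3:2
Op 2: fork(P1) -> P2. 4 ppages; refcounts: pp0:3 pp1:3 pp2:3 pp3:3
Op 3: write(P0, v1, 129). refcount(pp1)=3>1 -> COPY to pp4. 5 ppages; refcounts: pp0:3 pp1:2 pp2:3 pp3:3 pp4:1
Op 4: write(P1, v2, 134). refcount(pp2)=3>1 -> COPY to pp5. 6 ppages; refcounts: pp0:3 pp1:2 pp2:2 pp3:3 pp4:1 pp5:1
Op 5: read(P2, v1) -> 29. No state change.
Op 6: fork(P1) -> P3. 6 ppages; refcounts: pp0:4 pp1:3 pp2:2 pp3:4 pp4:1 pp5:2
Op 7: write(P3, v1, 148). refcount(pp1)=3>1 -> COPY to pp6. 7 ppages; refcounts: pp0:4 pp1:2 pp2:2 pp3:4 pp4:1 pp5:2 pp6:1
Op 8: write(P3, v3, 103). refcount(pp3)=4>1 -> COPY to pp7. 8 ppages; refcounts: pp0:4 pp1:2 pp2:2 pp3:3 pp4:1 pp5:2 pp6:1 pp7:1
Op 9: read(P2, v1) -> 29. No state change.

Answer: 4 2 2 3 1 2 1 1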